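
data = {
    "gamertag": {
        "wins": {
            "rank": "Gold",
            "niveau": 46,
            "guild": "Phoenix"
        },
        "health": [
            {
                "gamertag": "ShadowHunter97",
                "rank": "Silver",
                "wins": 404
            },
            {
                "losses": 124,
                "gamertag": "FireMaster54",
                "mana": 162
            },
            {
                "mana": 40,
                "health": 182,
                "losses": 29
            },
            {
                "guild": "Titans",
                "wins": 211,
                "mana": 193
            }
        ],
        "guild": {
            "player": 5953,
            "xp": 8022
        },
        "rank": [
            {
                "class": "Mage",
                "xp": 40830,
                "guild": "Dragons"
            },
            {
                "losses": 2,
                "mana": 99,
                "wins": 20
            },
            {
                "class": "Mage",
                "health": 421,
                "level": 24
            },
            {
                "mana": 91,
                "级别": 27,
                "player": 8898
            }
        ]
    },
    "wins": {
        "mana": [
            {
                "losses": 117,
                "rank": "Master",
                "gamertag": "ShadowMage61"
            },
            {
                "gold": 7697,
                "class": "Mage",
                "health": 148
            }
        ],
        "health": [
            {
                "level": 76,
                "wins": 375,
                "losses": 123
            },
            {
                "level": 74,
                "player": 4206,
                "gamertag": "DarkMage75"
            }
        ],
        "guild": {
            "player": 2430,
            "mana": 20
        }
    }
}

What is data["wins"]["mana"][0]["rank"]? "Master"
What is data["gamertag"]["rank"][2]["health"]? 421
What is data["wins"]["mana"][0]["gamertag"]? "ShadowMage61"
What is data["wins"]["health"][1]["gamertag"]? "DarkMage75"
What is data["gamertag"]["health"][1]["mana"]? 162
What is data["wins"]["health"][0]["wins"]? 375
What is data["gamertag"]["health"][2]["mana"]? 40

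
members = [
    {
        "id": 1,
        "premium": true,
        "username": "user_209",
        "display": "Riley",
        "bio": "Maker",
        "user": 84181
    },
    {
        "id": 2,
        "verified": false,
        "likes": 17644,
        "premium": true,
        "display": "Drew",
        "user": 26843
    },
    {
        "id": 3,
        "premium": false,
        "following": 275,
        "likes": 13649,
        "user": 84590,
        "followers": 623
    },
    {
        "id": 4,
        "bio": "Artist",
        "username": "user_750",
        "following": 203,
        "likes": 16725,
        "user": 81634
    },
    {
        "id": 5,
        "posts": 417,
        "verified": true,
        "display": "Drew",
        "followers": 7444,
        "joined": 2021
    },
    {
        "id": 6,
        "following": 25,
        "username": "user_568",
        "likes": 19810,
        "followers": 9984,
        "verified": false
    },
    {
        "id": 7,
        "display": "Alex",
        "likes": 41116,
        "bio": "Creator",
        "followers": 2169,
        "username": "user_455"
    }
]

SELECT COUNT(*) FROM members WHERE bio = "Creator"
1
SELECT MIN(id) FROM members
1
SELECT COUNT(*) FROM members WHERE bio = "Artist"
1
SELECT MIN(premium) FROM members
False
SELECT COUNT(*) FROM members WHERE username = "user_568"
1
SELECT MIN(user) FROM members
26843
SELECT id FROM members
[1, 2, 3, 4, 5, 6, 7]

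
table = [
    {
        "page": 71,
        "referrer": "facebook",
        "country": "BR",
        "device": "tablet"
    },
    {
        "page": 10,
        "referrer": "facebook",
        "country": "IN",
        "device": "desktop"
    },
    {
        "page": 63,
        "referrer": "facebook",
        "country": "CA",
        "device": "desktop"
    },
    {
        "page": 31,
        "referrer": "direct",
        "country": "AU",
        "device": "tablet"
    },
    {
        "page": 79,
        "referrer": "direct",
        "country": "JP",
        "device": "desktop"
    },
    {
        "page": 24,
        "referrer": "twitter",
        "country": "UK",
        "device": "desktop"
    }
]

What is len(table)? 6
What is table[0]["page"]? 71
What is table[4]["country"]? "JP"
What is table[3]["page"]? 31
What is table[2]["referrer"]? "facebook"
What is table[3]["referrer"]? "direct"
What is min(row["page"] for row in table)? 10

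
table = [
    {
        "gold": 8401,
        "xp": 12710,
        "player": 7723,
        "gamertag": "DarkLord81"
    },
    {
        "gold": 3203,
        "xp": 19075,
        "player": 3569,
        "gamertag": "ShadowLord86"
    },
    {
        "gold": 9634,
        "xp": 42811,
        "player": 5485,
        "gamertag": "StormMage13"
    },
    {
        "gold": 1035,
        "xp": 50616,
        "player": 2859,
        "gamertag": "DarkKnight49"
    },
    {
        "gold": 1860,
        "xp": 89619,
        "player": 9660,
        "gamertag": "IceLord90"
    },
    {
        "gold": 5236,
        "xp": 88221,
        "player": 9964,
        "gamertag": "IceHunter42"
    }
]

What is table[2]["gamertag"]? "StormMage13"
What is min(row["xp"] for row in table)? 12710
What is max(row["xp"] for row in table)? 89619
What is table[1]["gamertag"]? "ShadowLord86"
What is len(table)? 6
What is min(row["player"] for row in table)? 2859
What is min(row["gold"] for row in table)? 1035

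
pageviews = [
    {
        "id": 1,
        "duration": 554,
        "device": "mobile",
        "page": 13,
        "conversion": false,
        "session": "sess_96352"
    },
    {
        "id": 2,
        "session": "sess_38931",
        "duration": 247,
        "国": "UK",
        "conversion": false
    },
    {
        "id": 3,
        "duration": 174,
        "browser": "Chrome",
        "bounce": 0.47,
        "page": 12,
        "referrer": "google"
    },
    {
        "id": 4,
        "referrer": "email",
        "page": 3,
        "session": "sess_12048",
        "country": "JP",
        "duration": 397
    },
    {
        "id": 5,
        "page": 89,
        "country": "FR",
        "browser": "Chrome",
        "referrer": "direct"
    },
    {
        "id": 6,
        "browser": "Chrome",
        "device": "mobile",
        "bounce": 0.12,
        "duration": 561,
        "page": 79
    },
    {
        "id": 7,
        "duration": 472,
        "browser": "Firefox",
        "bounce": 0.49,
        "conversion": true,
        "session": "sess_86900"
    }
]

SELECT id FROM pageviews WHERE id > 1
[2, 3, 4, 5, 6, 7]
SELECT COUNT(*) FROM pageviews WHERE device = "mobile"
2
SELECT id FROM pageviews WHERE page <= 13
[1, 3, 4]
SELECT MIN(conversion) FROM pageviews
False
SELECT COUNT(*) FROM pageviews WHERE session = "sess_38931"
1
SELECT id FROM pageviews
[1, 2, 3, 4, 5, 6, 7]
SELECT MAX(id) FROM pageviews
7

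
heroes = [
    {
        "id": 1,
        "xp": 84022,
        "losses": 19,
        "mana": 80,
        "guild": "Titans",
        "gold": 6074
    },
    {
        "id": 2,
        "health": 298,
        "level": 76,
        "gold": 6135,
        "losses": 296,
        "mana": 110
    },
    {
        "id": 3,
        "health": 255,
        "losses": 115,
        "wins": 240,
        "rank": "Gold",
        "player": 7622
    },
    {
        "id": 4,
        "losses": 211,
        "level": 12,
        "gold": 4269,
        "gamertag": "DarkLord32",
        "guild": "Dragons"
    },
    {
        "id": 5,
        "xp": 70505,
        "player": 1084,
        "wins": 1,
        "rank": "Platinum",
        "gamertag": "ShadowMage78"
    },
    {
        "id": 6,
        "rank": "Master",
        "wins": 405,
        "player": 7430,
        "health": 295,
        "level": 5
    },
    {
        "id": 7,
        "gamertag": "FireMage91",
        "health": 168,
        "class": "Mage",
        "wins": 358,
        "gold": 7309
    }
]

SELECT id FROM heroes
[1, 2, 3, 4, 5, 6, 7]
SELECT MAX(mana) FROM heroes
110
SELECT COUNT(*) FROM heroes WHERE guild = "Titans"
1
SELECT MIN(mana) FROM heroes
80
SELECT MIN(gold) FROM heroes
4269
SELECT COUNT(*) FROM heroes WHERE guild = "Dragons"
1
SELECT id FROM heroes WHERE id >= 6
[6, 7]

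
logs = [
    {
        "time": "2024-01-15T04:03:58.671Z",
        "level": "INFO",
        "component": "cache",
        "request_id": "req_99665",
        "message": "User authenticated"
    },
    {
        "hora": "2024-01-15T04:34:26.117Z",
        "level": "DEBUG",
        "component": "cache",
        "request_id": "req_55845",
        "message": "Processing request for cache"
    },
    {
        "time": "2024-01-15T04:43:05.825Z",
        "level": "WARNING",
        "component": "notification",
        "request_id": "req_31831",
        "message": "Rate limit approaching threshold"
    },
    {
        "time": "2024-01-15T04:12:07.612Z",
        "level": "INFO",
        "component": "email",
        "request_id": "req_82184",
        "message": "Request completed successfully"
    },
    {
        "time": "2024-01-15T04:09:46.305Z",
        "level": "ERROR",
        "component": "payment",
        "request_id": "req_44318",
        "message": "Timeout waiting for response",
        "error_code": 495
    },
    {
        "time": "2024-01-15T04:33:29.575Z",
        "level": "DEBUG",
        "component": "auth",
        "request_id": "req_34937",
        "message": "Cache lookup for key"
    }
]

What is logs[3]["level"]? "INFO"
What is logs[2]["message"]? "Rate limit approaching threshold"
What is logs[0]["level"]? "INFO"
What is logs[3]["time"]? "2024-01-15T04:12:07.612Z"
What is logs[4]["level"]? "ERROR"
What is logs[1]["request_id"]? "req_55845"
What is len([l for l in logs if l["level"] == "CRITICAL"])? 0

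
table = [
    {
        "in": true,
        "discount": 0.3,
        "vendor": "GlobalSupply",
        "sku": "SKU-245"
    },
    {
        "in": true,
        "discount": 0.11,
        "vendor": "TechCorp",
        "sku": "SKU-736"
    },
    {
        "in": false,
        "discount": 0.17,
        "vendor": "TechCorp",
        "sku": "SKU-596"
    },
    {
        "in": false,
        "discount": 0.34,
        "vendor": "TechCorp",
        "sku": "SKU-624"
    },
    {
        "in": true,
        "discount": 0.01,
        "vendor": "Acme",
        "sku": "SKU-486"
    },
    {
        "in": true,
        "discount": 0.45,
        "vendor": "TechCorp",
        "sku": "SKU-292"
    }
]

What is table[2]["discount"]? 0.17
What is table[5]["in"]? True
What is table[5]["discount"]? 0.45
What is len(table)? 6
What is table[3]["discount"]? 0.34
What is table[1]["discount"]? 0.11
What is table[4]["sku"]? "SKU-486"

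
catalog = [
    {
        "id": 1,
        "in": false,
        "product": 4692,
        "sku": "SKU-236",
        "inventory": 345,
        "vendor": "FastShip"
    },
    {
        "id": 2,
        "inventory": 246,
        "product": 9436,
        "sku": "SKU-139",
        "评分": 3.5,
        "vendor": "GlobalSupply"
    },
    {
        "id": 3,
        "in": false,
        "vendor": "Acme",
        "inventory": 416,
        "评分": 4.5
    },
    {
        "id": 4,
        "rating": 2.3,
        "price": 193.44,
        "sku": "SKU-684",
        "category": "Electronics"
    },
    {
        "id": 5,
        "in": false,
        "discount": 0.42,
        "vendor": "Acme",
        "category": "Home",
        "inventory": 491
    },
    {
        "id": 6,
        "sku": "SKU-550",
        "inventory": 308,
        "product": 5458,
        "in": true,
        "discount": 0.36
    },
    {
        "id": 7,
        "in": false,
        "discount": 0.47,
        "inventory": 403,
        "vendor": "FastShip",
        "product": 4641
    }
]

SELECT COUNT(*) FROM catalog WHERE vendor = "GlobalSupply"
1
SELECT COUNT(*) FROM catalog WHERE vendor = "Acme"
2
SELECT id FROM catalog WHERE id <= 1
[1]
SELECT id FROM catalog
[1, 2, 3, 4, 5, 6, 7]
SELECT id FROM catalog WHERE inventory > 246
[1, 3, 5, 6, 7]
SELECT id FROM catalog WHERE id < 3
[1, 2]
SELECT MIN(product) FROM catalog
4641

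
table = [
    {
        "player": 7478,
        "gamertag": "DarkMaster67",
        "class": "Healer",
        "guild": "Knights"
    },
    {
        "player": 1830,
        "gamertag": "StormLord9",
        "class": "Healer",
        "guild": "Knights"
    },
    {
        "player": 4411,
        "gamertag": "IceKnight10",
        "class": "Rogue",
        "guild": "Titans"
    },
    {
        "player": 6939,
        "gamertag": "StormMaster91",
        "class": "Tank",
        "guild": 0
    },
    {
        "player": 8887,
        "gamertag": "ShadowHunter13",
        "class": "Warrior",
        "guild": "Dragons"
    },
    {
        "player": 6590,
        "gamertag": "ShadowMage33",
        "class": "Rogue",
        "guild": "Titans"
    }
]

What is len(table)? 6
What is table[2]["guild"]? "Titans"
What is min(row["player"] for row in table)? 1830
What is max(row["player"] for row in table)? 8887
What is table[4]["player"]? 8887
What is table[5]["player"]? 6590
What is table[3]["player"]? 6939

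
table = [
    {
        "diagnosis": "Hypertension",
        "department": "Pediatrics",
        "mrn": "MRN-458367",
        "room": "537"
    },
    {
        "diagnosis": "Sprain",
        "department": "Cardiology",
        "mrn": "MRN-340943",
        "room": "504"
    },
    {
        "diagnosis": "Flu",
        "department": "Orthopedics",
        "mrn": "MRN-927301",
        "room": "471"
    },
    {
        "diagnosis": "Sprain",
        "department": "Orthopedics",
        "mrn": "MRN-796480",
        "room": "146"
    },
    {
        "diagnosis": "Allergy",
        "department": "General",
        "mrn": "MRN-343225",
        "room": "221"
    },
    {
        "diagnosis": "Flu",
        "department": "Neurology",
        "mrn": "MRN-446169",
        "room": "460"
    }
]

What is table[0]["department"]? "Pediatrics"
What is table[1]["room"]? "504"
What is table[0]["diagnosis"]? "Hypertension"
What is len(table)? 6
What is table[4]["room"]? "221"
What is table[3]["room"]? "146"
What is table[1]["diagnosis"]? "Sprain"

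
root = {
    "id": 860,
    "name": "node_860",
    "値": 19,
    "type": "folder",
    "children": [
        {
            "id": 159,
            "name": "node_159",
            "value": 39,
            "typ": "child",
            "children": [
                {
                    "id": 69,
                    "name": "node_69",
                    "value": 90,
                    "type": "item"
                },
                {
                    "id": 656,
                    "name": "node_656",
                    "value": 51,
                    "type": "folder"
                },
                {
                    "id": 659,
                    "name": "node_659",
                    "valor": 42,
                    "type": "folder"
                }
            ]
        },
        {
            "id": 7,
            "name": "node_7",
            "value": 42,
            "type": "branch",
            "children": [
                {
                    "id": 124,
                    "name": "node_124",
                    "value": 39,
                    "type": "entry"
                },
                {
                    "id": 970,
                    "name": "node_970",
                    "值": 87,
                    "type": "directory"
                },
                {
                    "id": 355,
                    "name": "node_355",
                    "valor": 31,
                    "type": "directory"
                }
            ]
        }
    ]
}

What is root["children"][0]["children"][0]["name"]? "node_69"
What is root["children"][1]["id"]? 7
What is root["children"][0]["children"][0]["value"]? 90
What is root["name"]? "node_860"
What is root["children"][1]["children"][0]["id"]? 124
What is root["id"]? 860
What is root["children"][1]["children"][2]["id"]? 355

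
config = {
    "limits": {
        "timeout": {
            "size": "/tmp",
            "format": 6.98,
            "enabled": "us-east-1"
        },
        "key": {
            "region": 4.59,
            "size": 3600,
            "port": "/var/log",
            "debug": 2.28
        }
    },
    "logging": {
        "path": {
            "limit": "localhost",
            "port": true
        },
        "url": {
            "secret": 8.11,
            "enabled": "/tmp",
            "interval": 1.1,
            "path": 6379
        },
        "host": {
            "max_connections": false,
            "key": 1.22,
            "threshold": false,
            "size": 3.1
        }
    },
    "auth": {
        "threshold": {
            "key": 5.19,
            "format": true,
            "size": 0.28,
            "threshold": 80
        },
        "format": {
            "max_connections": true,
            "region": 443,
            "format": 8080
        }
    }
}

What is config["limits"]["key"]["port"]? "/var/log"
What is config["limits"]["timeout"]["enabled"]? "us-east-1"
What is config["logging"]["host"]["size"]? 3.1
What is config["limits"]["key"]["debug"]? 2.28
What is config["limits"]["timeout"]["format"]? 6.98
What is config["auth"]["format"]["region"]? 443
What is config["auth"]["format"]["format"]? 8080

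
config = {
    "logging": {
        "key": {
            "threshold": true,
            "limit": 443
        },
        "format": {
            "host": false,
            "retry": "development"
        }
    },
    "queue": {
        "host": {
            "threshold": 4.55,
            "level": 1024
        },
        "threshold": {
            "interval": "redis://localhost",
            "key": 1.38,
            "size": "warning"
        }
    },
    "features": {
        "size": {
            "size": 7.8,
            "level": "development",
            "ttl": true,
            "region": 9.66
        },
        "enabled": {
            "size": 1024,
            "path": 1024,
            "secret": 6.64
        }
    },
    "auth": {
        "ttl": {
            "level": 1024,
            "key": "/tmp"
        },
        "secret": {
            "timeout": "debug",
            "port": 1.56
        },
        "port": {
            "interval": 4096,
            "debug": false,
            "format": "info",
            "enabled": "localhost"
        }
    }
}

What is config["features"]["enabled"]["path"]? 1024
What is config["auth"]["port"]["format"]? "info"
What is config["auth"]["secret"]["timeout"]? "debug"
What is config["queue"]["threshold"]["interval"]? "redis://localhost"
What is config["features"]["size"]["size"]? 7.8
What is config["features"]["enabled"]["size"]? 1024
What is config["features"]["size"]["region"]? 9.66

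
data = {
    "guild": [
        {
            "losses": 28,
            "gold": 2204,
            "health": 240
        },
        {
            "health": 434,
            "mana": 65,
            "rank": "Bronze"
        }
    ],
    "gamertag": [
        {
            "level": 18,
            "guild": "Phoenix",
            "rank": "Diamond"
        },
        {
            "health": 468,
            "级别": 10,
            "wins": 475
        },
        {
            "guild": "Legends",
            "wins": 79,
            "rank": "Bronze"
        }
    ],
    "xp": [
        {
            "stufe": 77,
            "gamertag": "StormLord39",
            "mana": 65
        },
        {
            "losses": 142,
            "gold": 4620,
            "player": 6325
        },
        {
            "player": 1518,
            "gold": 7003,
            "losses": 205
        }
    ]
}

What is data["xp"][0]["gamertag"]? "StormLord39"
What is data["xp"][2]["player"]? 1518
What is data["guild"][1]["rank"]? "Bronze"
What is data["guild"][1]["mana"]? 65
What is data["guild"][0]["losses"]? 28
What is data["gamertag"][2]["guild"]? "Legends"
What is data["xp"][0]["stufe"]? 77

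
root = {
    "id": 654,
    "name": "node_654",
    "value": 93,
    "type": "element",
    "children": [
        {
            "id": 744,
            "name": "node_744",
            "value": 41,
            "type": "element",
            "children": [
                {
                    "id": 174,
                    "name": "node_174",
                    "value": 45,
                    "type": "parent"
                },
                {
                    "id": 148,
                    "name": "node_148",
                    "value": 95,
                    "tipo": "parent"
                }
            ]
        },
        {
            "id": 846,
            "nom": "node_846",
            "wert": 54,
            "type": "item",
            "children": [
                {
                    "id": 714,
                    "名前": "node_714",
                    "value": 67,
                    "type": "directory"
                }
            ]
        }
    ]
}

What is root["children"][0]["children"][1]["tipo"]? "parent"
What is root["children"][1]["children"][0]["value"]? 67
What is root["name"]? "node_654"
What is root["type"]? "element"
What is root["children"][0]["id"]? 744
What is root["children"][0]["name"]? "node_744"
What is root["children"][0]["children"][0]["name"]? "node_174"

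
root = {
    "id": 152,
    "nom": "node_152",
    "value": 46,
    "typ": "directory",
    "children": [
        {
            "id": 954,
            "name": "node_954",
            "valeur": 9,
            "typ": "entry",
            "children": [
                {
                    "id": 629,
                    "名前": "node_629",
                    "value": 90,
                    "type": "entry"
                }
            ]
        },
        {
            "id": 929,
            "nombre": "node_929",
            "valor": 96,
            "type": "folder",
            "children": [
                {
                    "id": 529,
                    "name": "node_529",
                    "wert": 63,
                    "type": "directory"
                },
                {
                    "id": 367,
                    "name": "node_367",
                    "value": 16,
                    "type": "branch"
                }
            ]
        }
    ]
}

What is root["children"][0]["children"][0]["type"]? "entry"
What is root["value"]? 46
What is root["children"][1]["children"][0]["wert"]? 63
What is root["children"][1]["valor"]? 96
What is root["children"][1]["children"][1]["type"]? "branch"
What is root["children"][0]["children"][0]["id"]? 629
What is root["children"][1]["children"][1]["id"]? 367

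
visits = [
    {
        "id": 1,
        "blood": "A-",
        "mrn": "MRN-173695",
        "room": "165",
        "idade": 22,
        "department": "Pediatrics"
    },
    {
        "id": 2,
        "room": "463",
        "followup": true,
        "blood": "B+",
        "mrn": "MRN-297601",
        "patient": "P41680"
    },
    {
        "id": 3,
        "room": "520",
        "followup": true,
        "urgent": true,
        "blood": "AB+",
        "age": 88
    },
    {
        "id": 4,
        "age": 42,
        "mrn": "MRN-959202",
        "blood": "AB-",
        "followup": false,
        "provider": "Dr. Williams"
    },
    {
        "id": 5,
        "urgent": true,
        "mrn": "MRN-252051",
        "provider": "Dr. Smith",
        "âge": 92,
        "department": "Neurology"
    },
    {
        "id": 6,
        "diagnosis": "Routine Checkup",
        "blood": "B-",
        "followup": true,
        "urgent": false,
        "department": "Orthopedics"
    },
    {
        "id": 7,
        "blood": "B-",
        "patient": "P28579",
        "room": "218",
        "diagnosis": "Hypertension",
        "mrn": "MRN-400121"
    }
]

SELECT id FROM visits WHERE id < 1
[]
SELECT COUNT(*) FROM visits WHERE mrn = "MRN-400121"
1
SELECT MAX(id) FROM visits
7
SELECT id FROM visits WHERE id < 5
[1, 2, 3, 4]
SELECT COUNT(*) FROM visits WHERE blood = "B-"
2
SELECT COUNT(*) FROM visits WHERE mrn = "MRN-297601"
1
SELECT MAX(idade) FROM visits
22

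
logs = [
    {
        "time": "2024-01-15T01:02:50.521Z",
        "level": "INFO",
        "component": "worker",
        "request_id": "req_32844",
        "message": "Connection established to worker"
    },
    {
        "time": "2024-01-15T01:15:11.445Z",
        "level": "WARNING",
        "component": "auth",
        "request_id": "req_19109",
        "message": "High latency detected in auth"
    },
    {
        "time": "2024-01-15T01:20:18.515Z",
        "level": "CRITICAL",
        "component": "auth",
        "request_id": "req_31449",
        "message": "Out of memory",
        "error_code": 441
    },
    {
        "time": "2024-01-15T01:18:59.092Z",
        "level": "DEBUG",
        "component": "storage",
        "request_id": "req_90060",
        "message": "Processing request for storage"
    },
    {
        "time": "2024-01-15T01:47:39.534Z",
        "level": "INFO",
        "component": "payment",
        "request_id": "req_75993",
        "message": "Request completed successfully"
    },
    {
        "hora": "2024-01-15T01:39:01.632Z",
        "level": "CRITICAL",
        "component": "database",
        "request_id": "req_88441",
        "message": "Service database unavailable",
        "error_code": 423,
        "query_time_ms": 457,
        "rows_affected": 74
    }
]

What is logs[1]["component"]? "auth"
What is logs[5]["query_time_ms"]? 457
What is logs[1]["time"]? "2024-01-15T01:15:11.445Z"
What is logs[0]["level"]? "INFO"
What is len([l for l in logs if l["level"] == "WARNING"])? 1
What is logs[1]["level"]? "WARNING"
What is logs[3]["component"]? "storage"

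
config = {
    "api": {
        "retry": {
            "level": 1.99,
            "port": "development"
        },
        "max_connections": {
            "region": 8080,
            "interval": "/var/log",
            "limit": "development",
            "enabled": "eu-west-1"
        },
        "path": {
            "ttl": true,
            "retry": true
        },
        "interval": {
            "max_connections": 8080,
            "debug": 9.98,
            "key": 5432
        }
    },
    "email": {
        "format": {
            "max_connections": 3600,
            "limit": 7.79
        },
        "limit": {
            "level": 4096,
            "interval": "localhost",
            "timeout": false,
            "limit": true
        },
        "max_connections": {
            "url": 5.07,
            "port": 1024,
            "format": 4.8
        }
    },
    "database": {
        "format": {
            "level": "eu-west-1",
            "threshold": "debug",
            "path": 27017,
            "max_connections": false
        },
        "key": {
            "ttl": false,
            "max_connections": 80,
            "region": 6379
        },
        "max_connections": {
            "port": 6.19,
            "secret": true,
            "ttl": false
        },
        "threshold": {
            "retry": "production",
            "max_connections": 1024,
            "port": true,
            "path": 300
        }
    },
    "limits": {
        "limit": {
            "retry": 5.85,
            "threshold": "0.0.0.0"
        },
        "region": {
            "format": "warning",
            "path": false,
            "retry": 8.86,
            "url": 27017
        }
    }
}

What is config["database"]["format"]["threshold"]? "debug"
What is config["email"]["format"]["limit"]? 7.79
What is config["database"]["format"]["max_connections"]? False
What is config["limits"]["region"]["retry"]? 8.86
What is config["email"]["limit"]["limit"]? True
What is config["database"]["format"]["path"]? 27017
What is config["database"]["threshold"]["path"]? 300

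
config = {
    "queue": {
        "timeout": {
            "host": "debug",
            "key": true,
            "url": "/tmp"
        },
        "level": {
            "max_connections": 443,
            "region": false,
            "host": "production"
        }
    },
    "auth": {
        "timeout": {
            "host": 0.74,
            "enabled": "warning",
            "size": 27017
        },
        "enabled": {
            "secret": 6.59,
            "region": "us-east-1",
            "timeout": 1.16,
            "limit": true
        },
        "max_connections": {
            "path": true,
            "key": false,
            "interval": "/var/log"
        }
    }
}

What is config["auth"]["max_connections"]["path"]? True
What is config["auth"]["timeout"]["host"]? 0.74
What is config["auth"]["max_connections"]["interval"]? "/var/log"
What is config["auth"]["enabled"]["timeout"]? 1.16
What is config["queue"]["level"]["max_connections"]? 443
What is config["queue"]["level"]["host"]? "production"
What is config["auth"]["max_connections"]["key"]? False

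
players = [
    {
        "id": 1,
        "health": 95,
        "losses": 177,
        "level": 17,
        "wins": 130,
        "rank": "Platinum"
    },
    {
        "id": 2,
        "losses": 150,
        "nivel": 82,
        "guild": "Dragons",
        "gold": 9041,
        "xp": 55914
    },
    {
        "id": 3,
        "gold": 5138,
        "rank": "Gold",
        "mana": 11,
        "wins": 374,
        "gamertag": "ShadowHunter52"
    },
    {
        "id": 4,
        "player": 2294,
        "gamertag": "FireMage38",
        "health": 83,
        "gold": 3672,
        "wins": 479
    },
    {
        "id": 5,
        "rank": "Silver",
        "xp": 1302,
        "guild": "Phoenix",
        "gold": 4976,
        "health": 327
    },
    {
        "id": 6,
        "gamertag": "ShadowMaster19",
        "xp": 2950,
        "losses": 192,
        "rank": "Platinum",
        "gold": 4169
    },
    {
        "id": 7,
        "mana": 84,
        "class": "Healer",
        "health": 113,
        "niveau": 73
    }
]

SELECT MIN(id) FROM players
1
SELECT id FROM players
[1, 2, 3, 4, 5, 6, 7]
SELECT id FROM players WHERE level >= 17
[1]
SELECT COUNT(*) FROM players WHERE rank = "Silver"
1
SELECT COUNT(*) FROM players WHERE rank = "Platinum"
2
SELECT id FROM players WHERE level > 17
[]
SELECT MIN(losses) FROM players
150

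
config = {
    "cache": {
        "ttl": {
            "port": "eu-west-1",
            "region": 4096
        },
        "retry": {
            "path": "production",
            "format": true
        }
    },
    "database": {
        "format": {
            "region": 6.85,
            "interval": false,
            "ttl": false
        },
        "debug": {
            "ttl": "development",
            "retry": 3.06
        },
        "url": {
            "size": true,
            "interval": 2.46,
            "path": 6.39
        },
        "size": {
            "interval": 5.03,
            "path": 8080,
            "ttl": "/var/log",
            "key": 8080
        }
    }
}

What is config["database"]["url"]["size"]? True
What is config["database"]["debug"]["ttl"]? "development"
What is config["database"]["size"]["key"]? 8080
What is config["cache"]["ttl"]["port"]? "eu-west-1"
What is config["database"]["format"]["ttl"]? False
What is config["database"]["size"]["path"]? 8080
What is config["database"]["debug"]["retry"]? 3.06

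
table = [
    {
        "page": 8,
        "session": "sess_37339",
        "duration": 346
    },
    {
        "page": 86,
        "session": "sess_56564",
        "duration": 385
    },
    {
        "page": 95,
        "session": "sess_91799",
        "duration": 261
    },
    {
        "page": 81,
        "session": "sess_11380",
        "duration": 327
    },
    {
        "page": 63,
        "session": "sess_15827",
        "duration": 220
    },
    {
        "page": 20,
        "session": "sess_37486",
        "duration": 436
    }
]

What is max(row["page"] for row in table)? 95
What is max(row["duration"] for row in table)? 436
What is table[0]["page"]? 8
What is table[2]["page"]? 95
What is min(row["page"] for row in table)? 8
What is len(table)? 6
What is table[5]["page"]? 20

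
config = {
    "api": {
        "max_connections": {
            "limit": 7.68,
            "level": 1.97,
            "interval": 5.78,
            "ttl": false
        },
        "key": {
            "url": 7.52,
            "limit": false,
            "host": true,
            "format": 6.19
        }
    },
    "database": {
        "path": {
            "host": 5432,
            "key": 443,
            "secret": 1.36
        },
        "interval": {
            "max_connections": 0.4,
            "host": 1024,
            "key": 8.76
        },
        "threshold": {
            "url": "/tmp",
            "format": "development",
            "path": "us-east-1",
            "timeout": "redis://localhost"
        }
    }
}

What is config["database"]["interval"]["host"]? 1024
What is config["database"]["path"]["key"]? 443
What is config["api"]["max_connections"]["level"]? 1.97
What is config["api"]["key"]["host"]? True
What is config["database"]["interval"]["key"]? 8.76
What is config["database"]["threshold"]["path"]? "us-east-1"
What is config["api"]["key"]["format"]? 6.19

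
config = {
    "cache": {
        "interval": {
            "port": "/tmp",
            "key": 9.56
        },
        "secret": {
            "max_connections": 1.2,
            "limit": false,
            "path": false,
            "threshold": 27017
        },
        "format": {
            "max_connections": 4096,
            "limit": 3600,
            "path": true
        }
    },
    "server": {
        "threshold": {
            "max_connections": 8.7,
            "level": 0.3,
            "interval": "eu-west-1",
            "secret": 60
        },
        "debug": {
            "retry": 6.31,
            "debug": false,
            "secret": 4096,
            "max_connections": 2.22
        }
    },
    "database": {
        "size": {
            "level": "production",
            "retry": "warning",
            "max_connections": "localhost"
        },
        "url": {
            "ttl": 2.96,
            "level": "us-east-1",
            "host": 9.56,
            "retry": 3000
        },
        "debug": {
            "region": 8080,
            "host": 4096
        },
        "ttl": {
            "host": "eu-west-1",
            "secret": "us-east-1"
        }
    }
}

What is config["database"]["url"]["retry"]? 3000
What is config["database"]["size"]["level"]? "production"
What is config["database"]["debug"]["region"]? 8080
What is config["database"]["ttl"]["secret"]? "us-east-1"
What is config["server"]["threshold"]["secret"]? 60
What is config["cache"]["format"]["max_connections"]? 4096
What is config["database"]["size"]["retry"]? "warning"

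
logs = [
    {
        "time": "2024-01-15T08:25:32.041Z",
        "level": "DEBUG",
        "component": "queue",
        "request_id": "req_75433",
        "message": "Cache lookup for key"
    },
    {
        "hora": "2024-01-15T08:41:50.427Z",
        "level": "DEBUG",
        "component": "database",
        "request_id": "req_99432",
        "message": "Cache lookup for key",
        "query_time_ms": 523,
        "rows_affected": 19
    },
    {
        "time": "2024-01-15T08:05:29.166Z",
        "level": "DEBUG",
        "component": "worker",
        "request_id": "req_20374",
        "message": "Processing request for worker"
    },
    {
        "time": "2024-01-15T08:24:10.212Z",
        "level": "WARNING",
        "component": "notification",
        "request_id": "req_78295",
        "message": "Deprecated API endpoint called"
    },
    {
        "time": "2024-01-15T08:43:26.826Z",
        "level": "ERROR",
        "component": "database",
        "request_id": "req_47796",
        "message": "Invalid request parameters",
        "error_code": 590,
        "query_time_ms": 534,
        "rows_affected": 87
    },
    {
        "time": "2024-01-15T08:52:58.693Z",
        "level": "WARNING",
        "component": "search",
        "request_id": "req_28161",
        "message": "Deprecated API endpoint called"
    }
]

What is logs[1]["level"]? "DEBUG"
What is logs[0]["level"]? "DEBUG"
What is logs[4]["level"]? "ERROR"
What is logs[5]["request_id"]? "req_28161"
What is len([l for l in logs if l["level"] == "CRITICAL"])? 0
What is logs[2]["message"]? "Processing request for worker"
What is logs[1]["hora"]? "2024-01-15T08:41:50.427Z"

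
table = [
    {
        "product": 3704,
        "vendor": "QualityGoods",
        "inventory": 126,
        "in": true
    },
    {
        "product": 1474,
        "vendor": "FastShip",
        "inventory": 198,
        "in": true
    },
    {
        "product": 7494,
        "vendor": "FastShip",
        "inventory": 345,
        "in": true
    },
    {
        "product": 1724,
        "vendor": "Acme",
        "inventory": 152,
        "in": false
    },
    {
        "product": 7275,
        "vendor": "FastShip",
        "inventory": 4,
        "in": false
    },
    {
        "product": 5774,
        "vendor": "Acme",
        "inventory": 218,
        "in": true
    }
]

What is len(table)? 6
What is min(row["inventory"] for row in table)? 4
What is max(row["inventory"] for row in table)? 345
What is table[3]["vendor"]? "Acme"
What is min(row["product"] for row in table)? 1474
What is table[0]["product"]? 3704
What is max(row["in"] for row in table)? True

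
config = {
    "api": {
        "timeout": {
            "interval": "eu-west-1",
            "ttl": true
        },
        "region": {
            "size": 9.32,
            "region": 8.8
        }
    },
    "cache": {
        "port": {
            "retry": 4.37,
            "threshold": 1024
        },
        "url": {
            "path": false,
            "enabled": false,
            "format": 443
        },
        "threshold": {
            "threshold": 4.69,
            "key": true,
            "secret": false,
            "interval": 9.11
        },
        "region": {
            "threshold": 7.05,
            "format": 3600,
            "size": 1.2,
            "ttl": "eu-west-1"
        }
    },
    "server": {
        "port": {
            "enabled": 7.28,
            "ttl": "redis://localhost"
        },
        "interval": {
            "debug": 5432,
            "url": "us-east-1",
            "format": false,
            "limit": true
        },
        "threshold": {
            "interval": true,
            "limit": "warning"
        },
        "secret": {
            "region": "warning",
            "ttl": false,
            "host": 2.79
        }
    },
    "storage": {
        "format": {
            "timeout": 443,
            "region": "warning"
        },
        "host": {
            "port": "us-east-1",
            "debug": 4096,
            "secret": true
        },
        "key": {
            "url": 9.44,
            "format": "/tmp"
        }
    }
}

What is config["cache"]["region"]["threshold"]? 7.05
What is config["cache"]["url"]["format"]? 443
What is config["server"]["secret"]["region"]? "warning"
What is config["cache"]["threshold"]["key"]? True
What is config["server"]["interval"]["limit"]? True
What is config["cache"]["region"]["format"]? 3600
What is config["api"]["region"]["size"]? 9.32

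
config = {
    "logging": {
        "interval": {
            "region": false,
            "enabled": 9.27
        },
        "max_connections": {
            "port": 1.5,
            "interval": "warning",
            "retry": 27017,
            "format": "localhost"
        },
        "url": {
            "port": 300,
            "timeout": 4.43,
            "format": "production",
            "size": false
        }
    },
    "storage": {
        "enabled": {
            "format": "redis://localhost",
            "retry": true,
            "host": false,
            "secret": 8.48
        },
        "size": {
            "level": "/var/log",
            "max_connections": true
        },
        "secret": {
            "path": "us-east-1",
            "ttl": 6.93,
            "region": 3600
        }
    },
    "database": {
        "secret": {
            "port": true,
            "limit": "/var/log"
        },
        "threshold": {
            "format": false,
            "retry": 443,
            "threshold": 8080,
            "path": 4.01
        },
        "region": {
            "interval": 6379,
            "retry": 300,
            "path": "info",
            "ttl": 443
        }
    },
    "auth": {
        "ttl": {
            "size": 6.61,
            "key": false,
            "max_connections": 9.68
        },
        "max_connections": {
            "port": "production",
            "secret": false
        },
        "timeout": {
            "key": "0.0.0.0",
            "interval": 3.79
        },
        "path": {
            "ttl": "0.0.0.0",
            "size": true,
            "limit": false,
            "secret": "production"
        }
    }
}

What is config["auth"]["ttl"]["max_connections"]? 9.68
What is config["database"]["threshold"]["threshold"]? 8080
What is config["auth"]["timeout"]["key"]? "0.0.0.0"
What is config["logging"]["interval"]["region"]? False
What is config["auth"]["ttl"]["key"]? False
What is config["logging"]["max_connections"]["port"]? 1.5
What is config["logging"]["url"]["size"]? False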